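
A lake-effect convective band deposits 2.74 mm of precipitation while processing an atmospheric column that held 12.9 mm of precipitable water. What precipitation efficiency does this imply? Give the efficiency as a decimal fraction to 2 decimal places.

ε = precipitation / PW = 2.74 / 12.9 = 0.21.

ε ≈ 0.21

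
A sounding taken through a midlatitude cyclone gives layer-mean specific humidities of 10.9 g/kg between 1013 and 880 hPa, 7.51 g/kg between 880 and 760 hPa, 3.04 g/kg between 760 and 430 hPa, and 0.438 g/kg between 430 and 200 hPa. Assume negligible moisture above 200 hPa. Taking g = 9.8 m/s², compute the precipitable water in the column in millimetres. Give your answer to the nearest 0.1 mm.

PW ≈ 35.3 mm

Precipitable water is the column-integrated vapour mass per unit area: PW = (1/g) Σ q̄ Δp, with q in kg/kg and Δp in Pa (1 kg/m² of water = 1 mm).
Layer 1013–880 hPa: Δp = 133 hPa = 13300 Pa, q̄ = 0.0109 kg/kg → 0.0109 × 13300 / 9.8 = 14.79 mm
Layer 880–760 hPa: Δp = 120 hPa = 12000 Pa, q̄ = 0.00751 kg/kg → 0.00751 × 12000 / 9.8 = 9.20 mm
Layer 760–430 hPa: Δp = 330 hPa = 33000 Pa, q̄ = 0.00304 kg/kg → 0.00304 × 33000 / 9.8 = 10.24 mm
Layer 430–200 hPa: Δp = 230 hPa = 23000 Pa, q̄ = 0.000438 kg/kg → 0.000438 × 23000 / 9.8 = 1.03 mm
PW = 14.79 + 9.20 + 10.24 + 1.03 = 35.26 ≈ 35.3 mm.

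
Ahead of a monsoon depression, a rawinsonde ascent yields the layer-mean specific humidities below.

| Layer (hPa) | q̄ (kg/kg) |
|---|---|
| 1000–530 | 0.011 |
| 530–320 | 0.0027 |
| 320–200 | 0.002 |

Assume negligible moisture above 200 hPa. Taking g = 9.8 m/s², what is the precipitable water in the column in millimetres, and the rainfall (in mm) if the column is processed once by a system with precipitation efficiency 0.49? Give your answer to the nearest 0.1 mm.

Precipitable water is the column-integrated vapour mass per unit area: PW = (1/g) Σ q̄ Δp, with q in kg/kg and Δp in Pa (1 kg/m² of water = 1 mm).
Layer 1000–530 hPa: Δp = 470 hPa = 47000 Pa, q̄ = 0.011 kg/kg → 0.011 × 47000 / 9.8 = 52.76 mm
Layer 530–320 hPa: Δp = 210 hPa = 21000 Pa, q̄ = 0.0027 kg/kg → 0.0027 × 21000 / 9.8 = 5.79 mm
Layer 320–200 hPa: Δp = 120 hPa = 12000 Pa, q̄ = 0.002 kg/kg → 0.002 × 12000 / 9.8 = 2.45 mm
PW = 52.76 + 5.79 + 2.45 = 61.00 ≈ 61.0 mm.
Rainfall = ε × PW = 0.49 × 61.0 = 29.9 mm.

PW ≈ 61.0 mm; rainfall ≈ 29.9 mm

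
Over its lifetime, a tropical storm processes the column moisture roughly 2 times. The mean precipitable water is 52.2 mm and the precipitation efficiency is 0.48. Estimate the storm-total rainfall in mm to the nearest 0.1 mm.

rainfall ≈ 50.1 mm

Each cycle deposits ε × PW = 0.48 × 52.2 = 25.056 mm.
Over 2 cycles: 2 × 25.056 = 50.1 mm.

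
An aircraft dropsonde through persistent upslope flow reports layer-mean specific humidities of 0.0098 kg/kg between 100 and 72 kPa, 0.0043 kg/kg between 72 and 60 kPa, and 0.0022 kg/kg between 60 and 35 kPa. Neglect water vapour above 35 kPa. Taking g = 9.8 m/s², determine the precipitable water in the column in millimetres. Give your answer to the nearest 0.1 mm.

PW ≈ 38.9 mm

Precipitable water is the column-integrated vapour mass per unit area: PW = (1/g) Σ q̄ Δp, with q in kg/kg and Δp in Pa (1 kg/m² of water = 1 mm).
Layer 100–72 kPa: Δp = 280 hPa = 28000 Pa, q̄ = 0.0098 kg/kg → 0.0098 × 28000 / 9.8 = 28.00 mm
Layer 72–60 kPa: Δp = 120 hPa = 12000 Pa, q̄ = 0.0043 kg/kg → 0.0043 × 12000 / 9.8 = 5.27 mm
Layer 60–35 kPa: Δp = 250 hPa = 25000 Pa, q̄ = 0.0022 kg/kg → 0.0022 × 25000 / 9.8 = 5.61 mm
PW = 28.00 + 5.27 + 5.61 = 38.88 ≈ 38.9 mm.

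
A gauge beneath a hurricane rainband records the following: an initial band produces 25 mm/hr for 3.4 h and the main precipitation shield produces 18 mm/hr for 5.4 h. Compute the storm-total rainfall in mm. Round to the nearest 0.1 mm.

total ≈ 182.2 mm

Total = Σ Rᵢ Δtᵢ = 25 × 3.4 + 18 × 5.4
      = 85 + 97.2 = 182.2 mm.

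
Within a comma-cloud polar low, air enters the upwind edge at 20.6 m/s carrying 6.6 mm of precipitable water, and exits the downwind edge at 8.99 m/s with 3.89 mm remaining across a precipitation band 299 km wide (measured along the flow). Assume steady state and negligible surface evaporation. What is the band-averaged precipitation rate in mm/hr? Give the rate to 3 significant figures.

R ≈ 1.22 mm/hr

Column moisture flux per unit crosswind length is F = V × PW.
Inflow: F_in = 20.6 × 6.6 = 135.96 mm·m/s
Outflow: F_out = 8.99 × 3.89 = 34.9711 mm·m/s
Steady-state rate R = (F_in − F_out)/L = (135.96 − 34.9711) / 299000 m = 3.378e-04 mm/s.
R = 3.378e-04 × 3600 = 1.22 mm/hr.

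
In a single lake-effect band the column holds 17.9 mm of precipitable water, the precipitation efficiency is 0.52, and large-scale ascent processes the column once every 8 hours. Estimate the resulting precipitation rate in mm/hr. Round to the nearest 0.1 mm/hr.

Each overturning extracts ε × PW = 0.52 × 17.9 = 9.308 mm.
Rate = ε·PW / τ = 9.308 / 8 h = 1.2 mm/hr.

R ≈ 1.2 mm/hr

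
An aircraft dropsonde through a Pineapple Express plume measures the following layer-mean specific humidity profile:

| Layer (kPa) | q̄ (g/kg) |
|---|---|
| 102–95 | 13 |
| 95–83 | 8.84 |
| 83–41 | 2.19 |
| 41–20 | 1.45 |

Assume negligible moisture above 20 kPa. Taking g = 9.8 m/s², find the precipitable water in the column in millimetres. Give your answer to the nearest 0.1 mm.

PW ≈ 32.6 mm

Precipitable water is the column-integrated vapour mass per unit area: PW = (1/g) Σ q̄ Δp, with q in kg/kg and Δp in Pa (1 kg/m² of water = 1 mm).
Layer 102–95 kPa: Δp = 70 hPa = 7000 Pa, q̄ = 0.013 kg/kg → 0.013 × 7000 / 9.8 = 9.29 mm
Layer 95–83 kPa: Δp = 120 hPa = 12000 Pa, q̄ = 0.00884 kg/kg → 0.00884 × 12000 / 9.8 = 10.82 mm
Layer 83–41 kPa: Δp = 420 hPa = 42000 Pa, q̄ = 0.00219 kg/kg → 0.00219 × 42000 / 9.8 = 9.39 mm
Layer 41–20 kPa: Δp = 210 hPa = 21000 Pa, q̄ = 0.00145 kg/kg → 0.00145 × 21000 / 9.8 = 3.11 mm
PW = 9.29 + 10.82 + 9.39 + 3.11 = 32.61 ≈ 32.6 mm.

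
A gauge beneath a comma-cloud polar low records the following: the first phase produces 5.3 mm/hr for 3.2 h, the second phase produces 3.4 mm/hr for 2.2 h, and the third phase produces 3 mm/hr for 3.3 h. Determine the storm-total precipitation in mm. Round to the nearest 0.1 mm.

total ≈ 34.3 mm

Total = Σ Rᵢ Δtᵢ = 5.3 × 3.2 + 3.4 × 2.2 + 3 × 3.3
      = 16.96 + 7.48 + 9.9 = 34.3 mm.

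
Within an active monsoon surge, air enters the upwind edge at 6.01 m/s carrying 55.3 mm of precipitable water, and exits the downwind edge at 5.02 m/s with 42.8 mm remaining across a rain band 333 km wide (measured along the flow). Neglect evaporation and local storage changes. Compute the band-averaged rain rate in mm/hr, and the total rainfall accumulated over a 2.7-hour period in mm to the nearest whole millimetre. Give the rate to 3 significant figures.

Column moisture flux per unit crosswind length is F = V × PW.
Inflow: F_in = 6.01 × 55.3 = 332.353 mm·m/s
Outflow: F_out = 5.02 × 42.8 = 214.856 mm·m/s
Steady-state rate R = (F_in − F_out)/L = (332.353 − 214.856) / 333000 m = 3.528e-04 mm/s.
R = 3.528e-04 × 3600 = 1.27 mm/hr.
Over 2.7 h: total = 1.27 × 2.7 = 3.429 ≈ 3 mm.

R ≈ 1.27 mm/hr; total ≈ 3 mm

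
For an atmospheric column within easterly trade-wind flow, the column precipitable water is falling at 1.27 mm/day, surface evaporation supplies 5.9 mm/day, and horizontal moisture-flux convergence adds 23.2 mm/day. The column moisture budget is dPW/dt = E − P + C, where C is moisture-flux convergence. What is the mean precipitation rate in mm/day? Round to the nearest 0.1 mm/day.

dPW/dt = -1.27 mm/day.
P = E + C − dPW/dt = 5.9 + (23.2) − (-1.27) = 30.4 mm/day.

P ≈ 30.4 mm/day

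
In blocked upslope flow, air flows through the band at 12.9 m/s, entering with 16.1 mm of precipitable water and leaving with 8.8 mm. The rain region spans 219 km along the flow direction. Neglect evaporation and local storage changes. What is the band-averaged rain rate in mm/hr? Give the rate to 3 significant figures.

R ≈ 1.55 mm/hr

Column moisture flux per unit crosswind length is F = V × PW.
Inflow: F_in = 12.9 × 16.1 = 207.69 mm·m/s
Outflow: F_out = 12.9 × 8.8 = 113.52 mm·m/s
Steady-state rate R = (F_in − F_out)/L = (207.69 − 113.52) / 219000 m = 4.300e-04 mm/s.
R = 4.300e-04 × 3600 = 1.55 mm/hr.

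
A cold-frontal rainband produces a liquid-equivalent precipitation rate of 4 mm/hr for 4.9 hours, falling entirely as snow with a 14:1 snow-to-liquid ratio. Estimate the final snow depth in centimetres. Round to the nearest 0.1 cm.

snow depth ≈ 27.4 cm

Liquid-equivalent depth = 4 × 4.9 = 19.6 mm.
Snow depth = 19.6 mm × 14 = 274.4 mm = 27.4 cm.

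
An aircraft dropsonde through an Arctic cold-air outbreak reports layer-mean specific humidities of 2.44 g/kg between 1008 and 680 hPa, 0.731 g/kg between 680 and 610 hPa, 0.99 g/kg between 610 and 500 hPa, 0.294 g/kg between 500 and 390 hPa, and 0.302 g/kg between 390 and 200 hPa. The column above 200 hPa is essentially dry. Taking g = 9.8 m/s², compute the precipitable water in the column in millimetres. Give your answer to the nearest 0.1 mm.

Precipitable water is the column-integrated vapour mass per unit area: PW = (1/g) Σ q̄ Δp, with q in kg/kg and Δp in Pa (1 kg/m² of water = 1 mm).
Layer 1008–680 hPa: Δp = 328 hPa = 32800 Pa, q̄ = 0.00244 kg/kg → 0.00244 × 32800 / 9.8 = 8.17 mm
Layer 680–610 hPa: Δp = 70 hPa = 7000 Pa, q̄ = 0.000731 kg/kg → 0.000731 × 7000 / 9.8 = 0.52 mm
Layer 610–500 hPa: Δp = 110 hPa = 11000 Pa, q̄ = 0.00099 kg/kg → 0.00099 × 11000 / 9.8 = 1.11 mm
Layer 500–390 hPa: Δp = 110 hPa = 11000 Pa, q̄ = 0.000294 kg/kg → 0.000294 × 11000 / 9.8 = 0.33 mm
Layer 390–200 hPa: Δp = 190 hPa = 19000 Pa, q̄ = 0.000302 kg/kg → 0.000302 × 19000 / 9.8 = 0.59 mm
PW = 8.17 + 0.52 + 1.11 + 0.33 + 0.59 = 10.72 ≈ 10.7 mm.

PW ≈ 10.7 mm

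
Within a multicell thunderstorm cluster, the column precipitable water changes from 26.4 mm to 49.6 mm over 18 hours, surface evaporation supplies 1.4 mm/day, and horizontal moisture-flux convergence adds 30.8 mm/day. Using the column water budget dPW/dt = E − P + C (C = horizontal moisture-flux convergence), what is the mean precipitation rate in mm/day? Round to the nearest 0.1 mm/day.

P ≈ 1.3 mm/day

dPW/dt = (49.6 − 26.4) mm / (18/24 day) = +30.933 mm/day.
P = E + C − dPW/dt = 1.4 + (30.8) − (+30.933) = 1.3 mm/day.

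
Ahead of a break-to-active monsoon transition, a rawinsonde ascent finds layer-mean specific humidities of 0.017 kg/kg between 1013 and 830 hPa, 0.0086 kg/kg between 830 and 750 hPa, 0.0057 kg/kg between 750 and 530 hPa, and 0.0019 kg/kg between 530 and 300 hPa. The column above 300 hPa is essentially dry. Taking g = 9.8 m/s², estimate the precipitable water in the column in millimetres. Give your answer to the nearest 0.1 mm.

Precipitable water is the column-integrated vapour mass per unit area: PW = (1/g) Σ q̄ Δp, with q in kg/kg and Δp in Pa (1 kg/m² of water = 1 mm).
Layer 1013–830 hPa: Δp = 183 hPa = 18300 Pa, q̄ = 0.017 kg/kg → 0.017 × 18300 / 9.8 = 31.74 mm
Layer 830–750 hPa: Δp = 80 hPa = 8000 Pa, q̄ = 0.0086 kg/kg → 0.0086 × 8000 / 9.8 = 7.02 mm
Layer 750–530 hPa: Δp = 220 hPa = 22000 Pa, q̄ = 0.0057 kg/kg → 0.0057 × 22000 / 9.8 = 12.80 mm
Layer 530–300 hPa: Δp = 230 hPa = 23000 Pa, q̄ = 0.0019 kg/kg → 0.0019 × 23000 / 9.8 = 4.46 mm
PW = 31.74 + 7.02 + 12.80 + 4.46 = 56.02 ≈ 56.0 mm.

PW ≈ 56.0 mm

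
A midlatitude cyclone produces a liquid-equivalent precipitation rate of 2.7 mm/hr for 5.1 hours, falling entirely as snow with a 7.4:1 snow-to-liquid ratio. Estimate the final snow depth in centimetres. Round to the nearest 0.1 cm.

snow depth ≈ 10.2 cm

Liquid-equivalent depth = 2.7 × 5.1 = 13.77 mm.
Snow depth = 13.77 mm × 7.4 = 101.898 mm = 10.2 cm.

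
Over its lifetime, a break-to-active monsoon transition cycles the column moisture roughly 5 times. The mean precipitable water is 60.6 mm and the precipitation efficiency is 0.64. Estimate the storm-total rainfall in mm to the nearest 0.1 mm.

rainfall ≈ 193.9 mm

Each cycle deposits ε × PW = 0.64 × 60.6 = 38.784 mm.
Over 5 cycles: 5 × 38.784 = 193.9 mm.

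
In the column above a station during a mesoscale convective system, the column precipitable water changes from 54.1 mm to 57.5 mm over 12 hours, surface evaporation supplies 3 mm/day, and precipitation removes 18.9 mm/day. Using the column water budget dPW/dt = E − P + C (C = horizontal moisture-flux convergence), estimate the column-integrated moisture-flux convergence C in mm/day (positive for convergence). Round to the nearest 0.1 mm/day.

C ≈ 22.7 mm/day

dPW/dt = (57.5 − 54.1) mm / (12/24 day) = +6.800 mm/day.
C = dPW/dt − E + P = (+6.800) − 3 + 18.9 = 22.7 mm/day.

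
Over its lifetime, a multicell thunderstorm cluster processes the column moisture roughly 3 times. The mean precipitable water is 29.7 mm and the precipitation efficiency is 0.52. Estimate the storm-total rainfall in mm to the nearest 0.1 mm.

Each cycle deposits ε × PW = 0.52 × 29.7 = 15.444 mm.
Over 3 cycles: 3 × 15.444 = 46.3 mm.

rainfall ≈ 46.3 mm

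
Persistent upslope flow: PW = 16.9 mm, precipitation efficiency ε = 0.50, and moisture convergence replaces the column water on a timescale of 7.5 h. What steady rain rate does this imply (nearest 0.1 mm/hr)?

Each overturning extracts ε × PW = 0.50 × 16.9 = 8.45 mm.
Rate = ε·PW / τ = 8.45 / 7.5 h = 1.1 mm/hr.

R ≈ 1.1 mm/hr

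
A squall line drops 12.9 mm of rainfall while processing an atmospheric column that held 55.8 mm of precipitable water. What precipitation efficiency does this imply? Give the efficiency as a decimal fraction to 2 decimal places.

ε = rainfall / PW = 12.9 / 55.8 = 0.23.

ε ≈ 0.23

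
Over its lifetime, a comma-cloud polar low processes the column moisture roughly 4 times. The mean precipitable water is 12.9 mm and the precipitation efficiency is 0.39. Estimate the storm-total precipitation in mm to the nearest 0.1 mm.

Each cycle deposits ε × PW = 0.39 × 12.9 = 5.031 mm.
Over 4 cycles: 4 × 5.031 = 20.1 mm.

precipitation ≈ 20.1 mm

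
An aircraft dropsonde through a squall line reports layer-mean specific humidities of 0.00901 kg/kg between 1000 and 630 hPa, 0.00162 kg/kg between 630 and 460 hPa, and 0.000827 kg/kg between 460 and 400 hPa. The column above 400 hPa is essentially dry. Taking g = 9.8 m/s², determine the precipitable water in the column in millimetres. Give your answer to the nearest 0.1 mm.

PW ≈ 37.3 mm

Precipitable water is the column-integrated vapour mass per unit area: PW = (1/g) Σ q̄ Δp, with q in kg/kg and Δp in Pa (1 kg/m² of water = 1 mm).
Layer 1000–630 hPa: Δp = 370 hPa = 37000 Pa, q̄ = 0.00901 kg/kg → 0.00901 × 37000 / 9.8 = 34.02 mm
Layer 630–460 hPa: Δp = 170 hPa = 17000 Pa, q̄ = 0.00162 kg/kg → 0.00162 × 17000 / 9.8 = 2.81 mm
Layer 460–400 hPa: Δp = 60 hPa = 6000 Pa, q̄ = 0.000827 kg/kg → 0.000827 × 6000 / 9.8 = 0.51 mm
PW = 34.02 + 2.81 + 0.51 = 37.34 ≈ 37.3 mm.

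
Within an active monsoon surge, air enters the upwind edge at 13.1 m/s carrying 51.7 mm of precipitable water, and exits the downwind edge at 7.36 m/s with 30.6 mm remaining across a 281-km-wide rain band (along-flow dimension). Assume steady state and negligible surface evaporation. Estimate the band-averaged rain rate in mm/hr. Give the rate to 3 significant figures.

Column moisture flux per unit crosswind length is F = V × PW.
Inflow: F_in = 13.1 × 51.7 = 677.27 mm·m/s
Outflow: F_out = 7.36 × 30.6 = 225.216 mm·m/s
Steady-state rate R = (F_in − F_out)/L = (677.27 − 225.216) / 281000 m = 1.609e-03 mm/s.
R = 1.609e-03 × 3600 = 5.79 mm/hr.

R ≈ 5.79 mm/hr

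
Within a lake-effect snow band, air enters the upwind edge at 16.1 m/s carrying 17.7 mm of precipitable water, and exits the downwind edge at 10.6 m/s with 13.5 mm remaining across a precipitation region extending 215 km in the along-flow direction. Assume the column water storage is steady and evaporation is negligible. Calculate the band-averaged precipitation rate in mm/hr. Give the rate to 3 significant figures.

R ≈ 2.38 mm/hr

Column moisture flux per unit crosswind length is F = V × PW.
Inflow: F_in = 16.1 × 17.7 = 284.97 mm·m/s
Outflow: F_out = 10.6 × 13.5 = 143.1 mm·m/s
Steady-state rate R = (F_in − F_out)/L = (284.97 − 143.1) / 215000 m = 6.599e-04 mm/s.
R = 6.599e-04 × 3600 = 2.38 mm/hr.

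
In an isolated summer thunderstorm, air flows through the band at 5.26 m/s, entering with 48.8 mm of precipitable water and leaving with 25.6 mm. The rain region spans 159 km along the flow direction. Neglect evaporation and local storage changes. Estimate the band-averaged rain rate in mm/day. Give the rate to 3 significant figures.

R ≈ 66.3 mm/day

Column moisture flux per unit crosswind length is F = V × PW.
Inflow: F_in = 5.26 × 48.8 = 256.688 mm·m/s
Outflow: F_out = 5.26 × 25.6 = 134.656 mm·m/s
Steady-state rate R = (F_in − F_out)/L = (256.688 − 134.656) / 159000 m = 7.675e-04 mm/s.
R = 7.675e-04 × 3600 × 24 = 66.3 mm/day.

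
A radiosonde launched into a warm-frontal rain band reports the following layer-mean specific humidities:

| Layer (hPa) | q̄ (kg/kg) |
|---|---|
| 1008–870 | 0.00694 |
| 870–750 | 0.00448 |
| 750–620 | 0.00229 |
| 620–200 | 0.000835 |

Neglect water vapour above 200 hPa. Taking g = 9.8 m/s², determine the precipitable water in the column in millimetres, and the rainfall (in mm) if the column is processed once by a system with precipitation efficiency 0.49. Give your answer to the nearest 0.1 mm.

Precipitable water is the column-integrated vapour mass per unit area: PW = (1/g) Σ q̄ Δp, with q in kg/kg and Δp in Pa (1 kg/m² of water = 1 mm).
Layer 1008–870 hPa: Δp = 138 hPa = 13800 Pa, q̄ = 0.00694 kg/kg → 0.00694 × 13800 / 9.8 = 9.77 mm
Layer 870–750 hPa: Δp = 120 hPa = 12000 Pa, q̄ = 0.00448 kg/kg → 0.00448 × 12000 / 9.8 = 5.49 mm
Layer 750–620 hPa: Δp = 130 hPa = 13000 Pa, q̄ = 0.00229 kg/kg → 0.00229 × 13000 / 9.8 = 3.04 mm
Layer 620–200 hPa: Δp = 420 hPa = 42000 Pa, q̄ = 0.000835 kg/kg → 0.000835 × 42000 / 9.8 = 3.58 mm
PW = 9.77 + 5.49 + 3.04 + 3.58 = 21.88 ≈ 21.9 mm.
Rainfall = ε × PW = 0.49 × 21.9 = 10.7 mm.

PW ≈ 21.9 mm; rainfall ≈ 10.7 mm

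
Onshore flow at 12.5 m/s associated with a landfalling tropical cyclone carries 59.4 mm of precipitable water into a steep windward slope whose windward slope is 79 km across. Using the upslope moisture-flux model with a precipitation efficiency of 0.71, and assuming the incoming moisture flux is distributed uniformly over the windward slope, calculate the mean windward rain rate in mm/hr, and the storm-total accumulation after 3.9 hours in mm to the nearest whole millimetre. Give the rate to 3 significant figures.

R ≈ 24.0 mm/hr; total ≈ 94 mm

Incoming column moisture flux per unit ridge length: F = V × PW = 12.5 × 59.4 = 742.5 mm·m/s.
Spread over the 79 km slope with efficiency ε = 0.71: R = ε·F/W = 0.71 × 742.5 / 79000 m = 6.673e-03 mm/s.
R = 6.673e-03 × 3600 = 24.0 mm/hr.
Over 3.9 h: total = 24.0 × 3.9 = 93.6 ≈ 94 mm.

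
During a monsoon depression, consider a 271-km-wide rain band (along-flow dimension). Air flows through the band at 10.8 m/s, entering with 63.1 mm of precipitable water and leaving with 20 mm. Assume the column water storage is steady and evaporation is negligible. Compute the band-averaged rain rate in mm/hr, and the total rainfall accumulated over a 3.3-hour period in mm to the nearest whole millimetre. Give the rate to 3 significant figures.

R ≈ 6.18 mm/hr; total ≈ 20 mm

Column moisture flux per unit crosswind length is F = V × PW.
Inflow: F_in = 10.8 × 63.1 = 681.48 mm·m/s
Outflow: F_out = 10.8 × 20 = 216 mm·m/s
Steady-state rate R = (F_in − F_out)/L = (681.48 − 216) / 271000 m = 1.718e-03 mm/s.
R = 1.718e-03 × 3600 = 6.18 mm/hr.
Over 3.3 h: total = 6.18 × 3.3 = 20.394 ≈ 20 mm.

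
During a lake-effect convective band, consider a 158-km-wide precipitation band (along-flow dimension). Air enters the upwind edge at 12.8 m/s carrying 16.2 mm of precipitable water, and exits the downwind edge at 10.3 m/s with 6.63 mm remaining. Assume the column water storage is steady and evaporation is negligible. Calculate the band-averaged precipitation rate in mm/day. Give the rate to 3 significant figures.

R ≈ 76.0 mm/day

Column moisture flux per unit crosswind length is F = V × PW.
Inflow: F_in = 12.8 × 16.2 = 207.36 mm·m/s
Outflow: F_out = 10.3 × 6.63 = 68.289 mm·m/s
Steady-state rate R = (F_in − F_out)/L = (207.36 − 68.289) / 158000 m = 8.802e-04 mm/s.
R = 8.802e-04 × 3600 × 24 = 76.0 mm/day.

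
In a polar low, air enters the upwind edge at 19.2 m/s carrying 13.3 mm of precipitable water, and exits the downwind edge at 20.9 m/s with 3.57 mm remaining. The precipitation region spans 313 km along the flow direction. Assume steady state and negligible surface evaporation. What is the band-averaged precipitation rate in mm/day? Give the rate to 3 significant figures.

Column moisture flux per unit crosswind length is F = V × PW.
Inflow: F_in = 19.2 × 13.3 = 255.36 mm·m/s
Outflow: F_out = 20.9 × 3.57 = 74.613 mm·m/s
Steady-state rate R = (F_in − F_out)/L = (255.36 − 74.613) / 313000 m = 5.775e-04 mm/s.
R = 5.775e-04 × 3600 × 24 = 49.9 mm/day.

R ≈ 49.9 mm/day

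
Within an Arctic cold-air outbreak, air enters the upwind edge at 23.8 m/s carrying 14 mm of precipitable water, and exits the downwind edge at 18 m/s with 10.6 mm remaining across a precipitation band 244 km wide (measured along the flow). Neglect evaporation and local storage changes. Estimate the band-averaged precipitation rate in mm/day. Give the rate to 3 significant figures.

R ≈ 50.4 mm/day

Column moisture flux per unit crosswind length is F = V × PW.
Inflow: F_in = 23.8 × 14 = 333.2 mm·m/s
Outflow: F_out = 18 × 10.6 = 190.8 mm·m/s
Steady-state rate R = (F_in − F_out)/L = (333.2 − 190.8) / 244000 m = 5.836e-04 mm/s.
R = 5.836e-04 × 3600 × 24 = 50.4 mm/day.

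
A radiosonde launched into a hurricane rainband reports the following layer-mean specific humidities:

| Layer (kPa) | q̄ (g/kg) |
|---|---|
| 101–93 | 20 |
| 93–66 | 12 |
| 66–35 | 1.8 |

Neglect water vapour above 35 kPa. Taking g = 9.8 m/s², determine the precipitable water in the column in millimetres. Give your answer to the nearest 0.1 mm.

Precipitable water is the column-integrated vapour mass per unit area: PW = (1/g) Σ q̄ Δp, with q in kg/kg and Δp in Pa (1 kg/m² of water = 1 mm).
Layer 101–93 kPa: Δp = 80 hPa = 8000 Pa, q̄ = 0.02 kg/kg → 0.02 × 8000 / 9.8 = 16.33 mm
Layer 93–66 kPa: Δp = 270 hPa = 27000 Pa, q̄ = 0.012 kg/kg → 0.012 × 27000 / 9.8 = 33.06 mm
Layer 66–35 kPa: Δp = 310 hPa = 31000 Pa, q̄ = 0.0018 kg/kg → 0.0018 × 31000 / 9.8 = 5.69 mm
PW = 16.33 + 33.06 + 5.69 = 55.08 ≈ 55.1 mm.

PW ≈ 55.1 mm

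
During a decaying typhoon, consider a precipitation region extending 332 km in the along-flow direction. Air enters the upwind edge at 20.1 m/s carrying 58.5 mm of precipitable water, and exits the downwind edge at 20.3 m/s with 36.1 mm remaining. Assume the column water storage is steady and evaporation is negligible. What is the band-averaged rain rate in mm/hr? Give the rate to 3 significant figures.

Column moisture flux per unit crosswind length is F = V × PW.
Inflow: F_in = 20.1 × 58.5 = 1175.85 mm·m/s
Outflow: F_out = 20.3 × 36.1 = 732.83 mm·m/s
Steady-state rate R = (F_in − F_out)/L = (1175.85 − 732.83) / 332000 m = 1.334e-03 mm/s.
R = 1.334e-03 × 3600 = 4.80 mm/hr.

R ≈ 4.80 mm/hr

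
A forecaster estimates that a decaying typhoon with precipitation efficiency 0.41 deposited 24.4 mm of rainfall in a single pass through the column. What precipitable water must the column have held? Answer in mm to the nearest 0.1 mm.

PW = rainfall / ε = 24.4 / 0.41 = 59.5 mm.

PW ≈ 59.5 mm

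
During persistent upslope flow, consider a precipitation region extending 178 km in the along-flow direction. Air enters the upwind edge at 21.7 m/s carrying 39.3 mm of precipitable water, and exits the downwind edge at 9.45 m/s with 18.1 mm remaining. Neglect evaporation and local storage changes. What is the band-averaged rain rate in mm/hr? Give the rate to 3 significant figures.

Column moisture flux per unit crosswind length is F = V × PW.
Inflow: F_in = 21.7 × 39.3 = 852.81 mm·m/s
Outflow: F_out = 9.45 × 18.1 = 171.045 mm·m/s
Steady-state rate R = (F_in − F_out)/L = (852.81 − 171.045) / 178000 m = 3.830e-03 mm/s.
R = 3.830e-03 × 3600 = 13.8 mm/hr.

R ≈ 13.8 mm/hr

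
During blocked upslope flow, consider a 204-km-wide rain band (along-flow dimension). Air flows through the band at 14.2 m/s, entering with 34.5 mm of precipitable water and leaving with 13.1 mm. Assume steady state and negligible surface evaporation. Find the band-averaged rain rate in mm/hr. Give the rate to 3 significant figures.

R ≈ 5.36 mm/hr

Column moisture flux per unit crosswind length is F = V × PW.
Inflow: F_in = 14.2 × 34.5 = 489.9 mm·m/s
Outflow: F_out = 14.2 × 13.1 = 186.02 mm·m/s
Steady-state rate R = (F_in − F_out)/L = (489.9 − 186.02) / 204000 m = 1.490e-03 mm/s.
R = 1.490e-03 × 3600 = 5.36 mm/hr.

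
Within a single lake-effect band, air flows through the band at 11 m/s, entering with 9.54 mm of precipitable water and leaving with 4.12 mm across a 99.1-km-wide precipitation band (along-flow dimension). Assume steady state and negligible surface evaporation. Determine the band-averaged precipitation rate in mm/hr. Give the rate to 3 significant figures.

Column moisture flux per unit crosswind length is F = V × PW.
Inflow: F_in = 11 × 9.54 = 104.94 mm·m/s
Outflow: F_out = 11 × 4.12 = 45.32 mm·m/s
Steady-state rate R = (F_in − F_out)/L = (104.94 − 45.32) / 99100 m = 6.016e-04 mm/s.
R = 6.016e-04 × 3600 = 2.17 mm/hr.

R ≈ 2.17 mm/hr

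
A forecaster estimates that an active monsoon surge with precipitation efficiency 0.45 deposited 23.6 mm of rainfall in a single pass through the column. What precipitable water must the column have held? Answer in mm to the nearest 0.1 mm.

PW = rainfall / ε = 23.6 / 0.45 = 52.4 mm.

PW ≈ 52.4 mm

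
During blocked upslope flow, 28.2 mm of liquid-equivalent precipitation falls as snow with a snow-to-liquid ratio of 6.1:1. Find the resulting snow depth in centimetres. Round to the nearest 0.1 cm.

Snow depth = liquid × ratio = 28.2 mm × 6.1 = 172.02 mm = 17.2 cm.

snow depth ≈ 17.2 cm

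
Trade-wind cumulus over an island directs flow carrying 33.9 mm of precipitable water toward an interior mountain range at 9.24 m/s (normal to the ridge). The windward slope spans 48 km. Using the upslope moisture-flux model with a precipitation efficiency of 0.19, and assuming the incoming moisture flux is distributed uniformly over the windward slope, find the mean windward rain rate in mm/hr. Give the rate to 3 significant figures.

R ≈ 4.46 mm/hr

Incoming column moisture flux per unit ridge length: F = V × PW = 9.24 × 33.9 = 313.236 mm·m/s.
Spread over the 48 km slope with efficiency ε = 0.19: R = ε·F/W = 0.19 × 313.236 / 48000 m = 1.240e-03 mm/s.
R = 1.240e-03 × 3600 = 4.46 mm/hr.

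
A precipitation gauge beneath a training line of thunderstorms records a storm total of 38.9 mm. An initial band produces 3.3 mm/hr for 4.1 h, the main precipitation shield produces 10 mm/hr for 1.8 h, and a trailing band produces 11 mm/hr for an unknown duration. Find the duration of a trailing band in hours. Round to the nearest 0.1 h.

duration ≈ 0.7 h

Known phases: 3.3 × 4.1 + 10 × 1.8 = 13.53 + 18 = 31.53 mm.
Remaining depth = 38.9 − 31.53 = 7.37 mm.
Duration = 7.37 / 11 = 0.7 h.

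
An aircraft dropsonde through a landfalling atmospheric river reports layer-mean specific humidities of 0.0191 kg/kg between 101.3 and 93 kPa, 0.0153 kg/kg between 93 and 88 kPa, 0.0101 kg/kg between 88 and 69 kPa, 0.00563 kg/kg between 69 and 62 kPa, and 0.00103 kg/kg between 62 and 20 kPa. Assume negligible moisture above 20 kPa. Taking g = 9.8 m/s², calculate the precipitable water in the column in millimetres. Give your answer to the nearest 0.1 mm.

PW ≈ 52.0 mm

Precipitable water is the column-integrated vapour mass per unit area: PW = (1/g) Σ q̄ Δp, with q in kg/kg and Δp in Pa (1 kg/m² of water = 1 mm).
Layer 101.3–93 kPa: Δp = 83 hPa = 8300 Pa, q̄ = 0.0191 kg/kg → 0.0191 × 8300 / 9.8 = 16.18 mm
Layer 93–88 kPa: Δp = 50 hPa = 5000 Pa, q̄ = 0.0153 kg/kg → 0.0153 × 5000 / 9.8 = 7.81 mm
Layer 88–69 kPa: Δp = 190 hPa = 19000 Pa, q̄ = 0.0101 kg/kg → 0.0101 × 19000 / 9.8 = 19.58 mm
Layer 69–62 kPa: Δp = 70 hPa = 7000 Pa, q̄ = 0.00563 kg/kg → 0.00563 × 7000 / 9.8 = 4.02 mm
Layer 62–20 kPa: Δp = 420 hPa = 42000 Pa, q̄ = 0.00103 kg/kg → 0.00103 × 42000 / 9.8 = 4.41 mm
PW = 16.18 + 7.81 + 19.58 + 4.02 + 4.41 = 52.00 ≈ 52.0 mm.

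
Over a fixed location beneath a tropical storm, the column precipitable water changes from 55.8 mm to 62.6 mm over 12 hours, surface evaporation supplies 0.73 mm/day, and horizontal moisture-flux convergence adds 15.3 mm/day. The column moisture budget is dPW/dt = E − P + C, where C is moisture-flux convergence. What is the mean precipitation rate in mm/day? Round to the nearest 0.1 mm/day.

P ≈ 2.4 mm/day

dPW/dt = (62.6 − 55.8) mm / (12/24 day) = +13.600 mm/day.
P = E + C − dPW/dt = 0.73 + (15.3) − (+13.600) = 2.4 mm/day.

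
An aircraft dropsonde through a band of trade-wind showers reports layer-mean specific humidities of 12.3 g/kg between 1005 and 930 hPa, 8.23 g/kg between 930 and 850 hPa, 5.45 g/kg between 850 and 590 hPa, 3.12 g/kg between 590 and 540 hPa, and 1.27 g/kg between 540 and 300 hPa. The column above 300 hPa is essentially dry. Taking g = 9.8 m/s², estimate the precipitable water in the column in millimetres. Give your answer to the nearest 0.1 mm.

PW ≈ 35.3 mm

Precipitable water is the column-integrated vapour mass per unit area: PW = (1/g) Σ q̄ Δp, with q in kg/kg and Δp in Pa (1 kg/m² of water = 1 mm).
Layer 1005–930 hPa: Δp = 75 hPa = 7500 Pa, q̄ = 0.0123 kg/kg → 0.0123 × 7500 / 9.8 = 9.41 mm
Layer 930–850 hPa: Δp = 80 hPa = 8000 Pa, q̄ = 0.00823 kg/kg → 0.00823 × 8000 / 9.8 = 6.72 mm
Layer 850–590 hPa: Δp = 260 hPa = 26000 Pa, q̄ = 0.00545 kg/kg → 0.00545 × 26000 / 9.8 = 14.46 mm
Layer 590–540 hPa: Δp = 50 hPa = 5000 Pa, q̄ = 0.00312 kg/kg → 0.00312 × 5000 / 9.8 = 1.59 mm
Layer 540–300 hPa: Δp = 240 hPa = 24000 Pa, q̄ = 0.00127 kg/kg → 0.00127 × 24000 / 9.8 = 3.11 mm
PW = 9.41 + 6.72 + 14.46 + 1.59 + 3.11 = 35.29 ≈ 35.3 mm.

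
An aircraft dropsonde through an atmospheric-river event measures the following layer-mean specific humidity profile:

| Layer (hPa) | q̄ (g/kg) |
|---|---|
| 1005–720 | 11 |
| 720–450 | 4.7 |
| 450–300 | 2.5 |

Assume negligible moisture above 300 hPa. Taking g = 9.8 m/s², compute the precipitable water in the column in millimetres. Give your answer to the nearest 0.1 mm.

Precipitable water is the column-integrated vapour mass per unit area: PW = (1/g) Σ q̄ Δp, with q in kg/kg and Δp in Pa (1 kg/m² of water = 1 mm).
Layer 1005–720 hPa: Δp = 285 hPa = 28500 Pa, q̄ = 0.011 kg/kg → 0.011 × 28500 / 9.8 = 31.99 mm
Layer 720–450 hPa: Δp = 270 hPa = 27000 Pa, q̄ = 0.0047 kg/kg → 0.0047 × 27000 / 9.8 = 12.95 mm
Layer 450–300 hPa: Δp = 150 hPa = 15000 Pa, q̄ = 0.0025 kg/kg → 0.0025 × 15000 / 9.8 = 3.83 mm
PW = 31.99 + 12.95 + 3.83 = 48.77 ≈ 48.8 mm.

PW ≈ 48.8 mm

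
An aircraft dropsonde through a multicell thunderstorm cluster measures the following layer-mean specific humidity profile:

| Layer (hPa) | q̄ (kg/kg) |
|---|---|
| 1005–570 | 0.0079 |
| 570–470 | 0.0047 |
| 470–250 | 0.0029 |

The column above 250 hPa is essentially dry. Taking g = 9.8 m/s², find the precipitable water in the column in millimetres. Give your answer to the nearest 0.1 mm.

PW ≈ 46.4 mm

Precipitable water is the column-integrated vapour mass per unit area: PW = (1/g) Σ q̄ Δp, with q in kg/kg and Δp in Pa (1 kg/m² of water = 1 mm).
Layer 1005–570 hPa: Δp = 435 hPa = 43500 Pa, q̄ = 0.0079 kg/kg → 0.0079 × 43500 / 9.8 = 35.07 mm
Layer 570–470 hPa: Δp = 100 hPa = 10000 Pa, q̄ = 0.0047 kg/kg → 0.0047 × 10000 / 9.8 = 4.80 mm
Layer 470–250 hPa: Δp = 220 hPa = 22000 Pa, q̄ = 0.0029 kg/kg → 0.0029 × 22000 / 9.8 = 6.51 mm
PW = 35.07 + 4.80 + 6.51 = 46.38 ≈ 46.4 mm.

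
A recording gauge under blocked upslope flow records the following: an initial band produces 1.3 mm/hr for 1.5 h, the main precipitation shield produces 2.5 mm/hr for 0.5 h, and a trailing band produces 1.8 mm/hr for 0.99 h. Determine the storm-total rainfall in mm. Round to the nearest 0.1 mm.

total ≈ 5.0 mm

Total = Σ Rᵢ Δtᵢ = 1.3 × 1.5 + 2.5 × 0.5 + 1.8 × 0.99
      = 1.95 + 1.25 + 1.782 = 5.0 mm.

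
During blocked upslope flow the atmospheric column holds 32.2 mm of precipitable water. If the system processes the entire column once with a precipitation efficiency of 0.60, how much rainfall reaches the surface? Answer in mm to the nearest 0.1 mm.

Rainfall = ε × PW = 0.60 × 32.2 = 19.3 mm.

rainfall ≈ 19.3 mm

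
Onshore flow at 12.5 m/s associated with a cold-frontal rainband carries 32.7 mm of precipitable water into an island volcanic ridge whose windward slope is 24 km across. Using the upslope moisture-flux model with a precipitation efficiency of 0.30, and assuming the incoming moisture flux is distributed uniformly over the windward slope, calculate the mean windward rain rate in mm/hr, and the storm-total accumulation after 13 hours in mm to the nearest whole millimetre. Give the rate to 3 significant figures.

R ≈ 18.4 mm/hr; total ≈ 239 mm

Incoming column moisture flux per unit ridge length: F = V × PW = 12.5 × 32.7 = 408.75 mm·m/s.
Spread over the 24 km slope with efficiency ε = 0.30: R = ε·F/W = 0.30 × 408.75 / 24000 m = 5.109e-03 mm/s.
R = 5.109e-03 × 3600 = 18.4 mm/hr.
Over 13 h: total = 18.4 × 13 = 239.2 ≈ 239 mm.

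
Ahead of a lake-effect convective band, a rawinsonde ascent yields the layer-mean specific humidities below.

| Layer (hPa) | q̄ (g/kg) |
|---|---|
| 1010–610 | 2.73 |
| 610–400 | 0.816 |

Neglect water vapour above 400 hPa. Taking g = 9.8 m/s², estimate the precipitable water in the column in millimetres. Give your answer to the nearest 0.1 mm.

PW ≈ 12.9 mm

Precipitable water is the column-integrated vapour mass per unit area: PW = (1/g) Σ q̄ Δp, with q in kg/kg and Δp in Pa (1 kg/m² of water = 1 mm).
Layer 1010–610 hPa: Δp = 400 hPa = 40000 Pa, q̄ = 0.00273 kg/kg → 0.00273 × 40000 / 9.8 = 11.14 mm
Layer 610–400 hPa: Δp = 210 hPa = 21000 Pa, q̄ = 0.000816 kg/kg → 0.000816 × 21000 / 9.8 = 1.75 mm
PW = 11.14 + 1.75 = 12.89 ≈ 12.9 mm.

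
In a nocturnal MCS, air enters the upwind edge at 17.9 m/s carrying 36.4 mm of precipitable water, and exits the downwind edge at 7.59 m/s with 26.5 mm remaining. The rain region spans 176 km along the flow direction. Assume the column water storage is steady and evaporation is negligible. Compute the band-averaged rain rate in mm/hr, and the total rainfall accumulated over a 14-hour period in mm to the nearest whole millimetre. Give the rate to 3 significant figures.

Column moisture flux per unit crosswind length is F = V × PW.
Inflow: F_in = 17.9 × 36.4 = 651.56 mm·m/s
Outflow: F_out = 7.59 × 26.5 = 201.135 mm·m/s
Steady-state rate R = (F_in − F_out)/L = (651.56 − 201.135) / 176000 m = 2.559e-03 mm/s.
R = 2.559e-03 × 3600 = 9.21 mm/hr.
Over 14 h: total = 9.21 × 14 = 128.94 ≈ 129 mm.

R ≈ 9.21 mm/hr; total ≈ 129 mm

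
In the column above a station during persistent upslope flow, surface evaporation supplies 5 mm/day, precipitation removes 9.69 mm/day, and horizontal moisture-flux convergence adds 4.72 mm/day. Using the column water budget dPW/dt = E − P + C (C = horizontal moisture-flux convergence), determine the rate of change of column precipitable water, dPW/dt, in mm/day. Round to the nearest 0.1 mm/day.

dPW/dt ≈ 0.0 mm/day

dPW/dt = E − P + C = 5 − 9.69 + (4.72) = 0.0 mm/day.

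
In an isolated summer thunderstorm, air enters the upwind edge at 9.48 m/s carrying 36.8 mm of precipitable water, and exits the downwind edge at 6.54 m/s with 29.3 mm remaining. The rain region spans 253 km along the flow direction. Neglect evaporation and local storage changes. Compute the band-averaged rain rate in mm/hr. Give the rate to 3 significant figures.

Column moisture flux per unit crosswind length is F = V × PW.
Inflow: F_in = 9.48 × 36.8 = 348.864 mm·m/s
Outflow: F_out = 6.54 × 29.3 = 191.622 mm·m/s
Steady-state rate R = (F_in − F_out)/L = (348.864 − 191.622) / 253000 m = 6.215e-04 mm/s.
R = 6.215e-04 × 3600 = 2.24 mm/hr.

R ≈ 2.24 mm/hr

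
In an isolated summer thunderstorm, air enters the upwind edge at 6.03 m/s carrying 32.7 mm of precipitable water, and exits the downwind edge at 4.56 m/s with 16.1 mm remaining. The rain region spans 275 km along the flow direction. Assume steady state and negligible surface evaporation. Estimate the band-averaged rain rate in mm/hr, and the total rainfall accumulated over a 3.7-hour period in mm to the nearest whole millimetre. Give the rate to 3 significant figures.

Column moisture flux per unit crosswind length is F = V × PW.
Inflow: F_in = 6.03 × 32.7 = 197.181 mm·m/s
Outflow: F_out = 4.56 × 16.1 = 73.416 mm·m/s
Steady-state rate R = (F_in − F_out)/L = (197.181 − 73.416) / 275000 m = 4.501e-04 mm/s.
R = 4.501e-04 × 3600 = 1.62 mm/hr.
Over 3.7 h: total = 1.62 × 3.7 = 5.994 ≈ 6 mm.

R ≈ 1.62 mm/hr; total ≈ 6 mm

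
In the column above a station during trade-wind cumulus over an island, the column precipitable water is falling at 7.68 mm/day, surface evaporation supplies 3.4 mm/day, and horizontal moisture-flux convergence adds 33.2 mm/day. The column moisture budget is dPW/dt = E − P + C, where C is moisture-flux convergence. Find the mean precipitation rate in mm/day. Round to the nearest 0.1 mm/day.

dPW/dt = -7.68 mm/day.
P = E + C − dPW/dt = 3.4 + (33.2) − (-7.68) = 44.3 mm/day.

P ≈ 44.3 mm/day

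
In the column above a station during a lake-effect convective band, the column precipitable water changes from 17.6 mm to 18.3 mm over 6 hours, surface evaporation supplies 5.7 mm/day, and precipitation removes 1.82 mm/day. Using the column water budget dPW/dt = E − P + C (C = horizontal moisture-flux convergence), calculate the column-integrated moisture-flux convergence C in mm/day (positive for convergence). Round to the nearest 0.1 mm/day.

dPW/dt = (18.3 − 17.6) mm / (6/24 day) = +2.800 mm/day.
C = dPW/dt − E + P = (+2.800) − 5.7 + 1.82 = -1.1 mm/day.

C ≈ -1.1 mm/day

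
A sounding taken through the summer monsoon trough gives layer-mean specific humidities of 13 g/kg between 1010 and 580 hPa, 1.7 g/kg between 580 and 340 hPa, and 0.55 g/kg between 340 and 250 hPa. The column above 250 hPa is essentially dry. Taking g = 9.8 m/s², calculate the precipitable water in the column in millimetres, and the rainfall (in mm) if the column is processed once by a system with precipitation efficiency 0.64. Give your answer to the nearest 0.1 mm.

PW ≈ 61.7 mm; rainfall ≈ 39.5 mm

Precipitable water is the column-integrated vapour mass per unit area: PW = (1/g) Σ q̄ Δp, with q in kg/kg and Δp in Pa (1 kg/m² of water = 1 mm).
Layer 1010–580 hPa: Δp = 430 hPa = 43000 Pa, q̄ = 0.013 kg/kg → 0.013 × 43000 / 9.8 = 57.04 mm
Layer 580–340 hPa: Δp = 240 hPa = 24000 Pa, q̄ = 0.0017 kg/kg → 0.0017 × 24000 / 9.8 = 4.16 mm
Layer 340–250 hPa: Δp = 90 hPa = 9000 Pa, q̄ = 0.00055 kg/kg → 0.00055 × 9000 / 9.8 = 0.51 mm
PW = 57.04 + 4.16 + 0.51 = 61.71 ≈ 61.7 mm.
Rainfall = ε × PW = 0.64 × 61.7 = 39.5 mm.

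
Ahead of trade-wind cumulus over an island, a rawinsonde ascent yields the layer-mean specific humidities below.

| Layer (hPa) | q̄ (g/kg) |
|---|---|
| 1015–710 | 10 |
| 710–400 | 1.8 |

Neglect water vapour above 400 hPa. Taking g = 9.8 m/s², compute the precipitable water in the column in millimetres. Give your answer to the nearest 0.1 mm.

PW ≈ 36.8 mm

Precipitable water is the column-integrated vapour mass per unit area: PW = (1/g) Σ q̄ Δp, with q in kg/kg and Δp in Pa (1 kg/m² of water = 1 mm).
Layer 1015–710 hPa: Δp = 305 hPa = 30500 Pa, q̄ = 0.01 kg/kg → 0.01 × 30500 / 9.8 = 31.12 mm
Layer 710–400 hPa: Δp = 310 hPa = 31000 Pa, q̄ = 0.0018 kg/kg → 0.0018 × 31000 / 9.8 = 5.69 mm
PW = 31.12 + 5.69 = 36.81 ≈ 36.8 mm.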